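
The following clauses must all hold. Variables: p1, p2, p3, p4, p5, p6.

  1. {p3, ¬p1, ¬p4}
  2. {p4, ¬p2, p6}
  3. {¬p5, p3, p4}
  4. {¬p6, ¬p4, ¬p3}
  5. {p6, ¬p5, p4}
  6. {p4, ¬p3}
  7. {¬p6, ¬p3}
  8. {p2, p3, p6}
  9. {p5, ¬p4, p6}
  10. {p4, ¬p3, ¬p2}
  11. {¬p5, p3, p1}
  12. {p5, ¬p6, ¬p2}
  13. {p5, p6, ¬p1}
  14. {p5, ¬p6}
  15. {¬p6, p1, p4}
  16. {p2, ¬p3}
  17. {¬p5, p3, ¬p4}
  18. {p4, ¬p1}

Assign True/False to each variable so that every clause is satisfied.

Set p1 = False and propagate.
Try p2 = True.
For the remaining variables, p3 = True, p4 = True, p5 = True, p6 = False works.

p1 = F  p2 = T  p3 = T  p4 = T  p5 = T  p6 = F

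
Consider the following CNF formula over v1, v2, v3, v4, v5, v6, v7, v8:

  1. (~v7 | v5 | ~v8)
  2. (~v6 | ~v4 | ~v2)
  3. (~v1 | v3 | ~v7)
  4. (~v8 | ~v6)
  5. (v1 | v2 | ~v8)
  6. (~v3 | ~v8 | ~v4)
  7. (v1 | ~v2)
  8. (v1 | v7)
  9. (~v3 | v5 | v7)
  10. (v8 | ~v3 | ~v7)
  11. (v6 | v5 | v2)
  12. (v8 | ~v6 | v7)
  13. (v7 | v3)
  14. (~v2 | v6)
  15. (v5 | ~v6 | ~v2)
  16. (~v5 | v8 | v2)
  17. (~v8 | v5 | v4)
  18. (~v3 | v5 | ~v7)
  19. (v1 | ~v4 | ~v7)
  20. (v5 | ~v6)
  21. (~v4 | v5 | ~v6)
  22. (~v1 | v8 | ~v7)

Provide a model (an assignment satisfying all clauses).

v1 = True  v2 = False  v3 = True  v4 = False  v5 = True  v6 = False  v7 = True  v8 = True

Try v1 = True.
Try v2 = False.
Try v3 = True.
For the remaining variables, v4 = False, v5 = True, v6 = False, v7 = True, v8 = True works.
Every clause has at least one true literal under this assignment.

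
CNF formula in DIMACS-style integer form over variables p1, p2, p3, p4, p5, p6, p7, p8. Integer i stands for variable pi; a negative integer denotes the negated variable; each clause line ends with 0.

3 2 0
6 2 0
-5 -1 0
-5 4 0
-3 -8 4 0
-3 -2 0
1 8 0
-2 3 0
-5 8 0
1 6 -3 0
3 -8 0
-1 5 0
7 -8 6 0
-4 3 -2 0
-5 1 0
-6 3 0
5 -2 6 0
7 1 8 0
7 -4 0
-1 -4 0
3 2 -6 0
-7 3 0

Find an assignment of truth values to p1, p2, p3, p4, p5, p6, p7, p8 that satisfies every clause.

p1 = False, p2 = False, p3 = True, p4 = True, p5 = False, p6 = True, p7 = True, p8 = True

Set p1 = False and propagate.
  then p8 is forced to True.
  then p3 is forced to True.
  then p4 is forced to True.
  then p2 is forced to False.
  then p6 is forced to True.
  then p5 is forced to False.
  then p7 is forced to True.
Every clause has at least one true literal under this assignment.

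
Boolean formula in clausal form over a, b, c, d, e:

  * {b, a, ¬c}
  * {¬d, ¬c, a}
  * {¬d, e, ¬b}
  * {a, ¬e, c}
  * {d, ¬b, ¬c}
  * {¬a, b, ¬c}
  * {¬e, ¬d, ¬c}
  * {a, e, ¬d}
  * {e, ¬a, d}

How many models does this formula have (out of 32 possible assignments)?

7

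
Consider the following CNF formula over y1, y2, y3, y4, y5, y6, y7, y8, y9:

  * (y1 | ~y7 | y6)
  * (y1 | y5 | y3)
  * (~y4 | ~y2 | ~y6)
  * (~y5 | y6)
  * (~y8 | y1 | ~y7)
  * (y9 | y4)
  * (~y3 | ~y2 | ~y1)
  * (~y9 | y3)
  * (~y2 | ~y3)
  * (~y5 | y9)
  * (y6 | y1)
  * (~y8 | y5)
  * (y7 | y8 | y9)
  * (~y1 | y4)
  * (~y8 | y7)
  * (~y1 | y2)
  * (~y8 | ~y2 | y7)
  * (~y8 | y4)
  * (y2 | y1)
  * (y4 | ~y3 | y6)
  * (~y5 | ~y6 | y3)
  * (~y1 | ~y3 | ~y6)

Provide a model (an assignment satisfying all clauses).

y1 = True, y2 = True, y3 = False, y4 = True, y5 = False, y6 = False, y7 = True, y8 = False, y9 = False

Check each clause:
  1. (y6 | y1 | ~y7) — y1 is true.
  2. (y1 | y3 | y5) — y1 is true.
  3. (~y2 | ~y6 | ~y4) — ~y6 is true.
  4. (y6 | ~y5) — ~y5 is true.
  5. (~y8 | ~y7 | y1) — ~y8 is true.
  6. (y4 | y9) — y4 is true.
  7. (~y2 | ~y3 | ~y1) — ~y3 is true.
  8. (y3 | ~y9) — ~y9 is true.
  9. (~y2 | ~y3) — ~y3 is true.
  10. (~y5 | y9) — ~y5 is true.
  11. (y1 | y6) — y1 is true.
  12. (~y8 | y5) — ~y8 is true.
  13. (y9 | y8 | y7) — y7 is true.
  14. (~y1 | y4) — y4 is true.
  15. (~y8 | y7) — ~y8 is true.
  16. (~y1 | y2) — y2 is true.
  17. (~y2 | ~y8 | y7) — ~y8 is true.
  18. (y4 | ~y8) — ~y8 is true.
  19. (y1 | y2) — y1 is true.
  20. (y4 | ~y3 | y6) — y4 is true.
  21. (y3 | ~y6 | ~y5) — ~y6 is true.
  22. (~y1 | ~y6 | ~y3) — ~y6 is true.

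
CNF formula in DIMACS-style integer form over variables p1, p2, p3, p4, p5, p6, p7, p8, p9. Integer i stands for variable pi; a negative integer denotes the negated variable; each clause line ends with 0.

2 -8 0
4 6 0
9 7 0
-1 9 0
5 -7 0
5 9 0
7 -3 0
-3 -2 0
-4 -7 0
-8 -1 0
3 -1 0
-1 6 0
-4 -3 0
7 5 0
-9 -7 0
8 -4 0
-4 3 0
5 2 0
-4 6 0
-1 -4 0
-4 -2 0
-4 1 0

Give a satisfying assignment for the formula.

p1 = F, p2 = T, p3 = F, p4 = F, p5 = T, p6 = T, p7 = F, p8 = T, p9 = T

Check each clause:
  1. (p2 || !p8) — p2 is true.
  2. (p4 || p6) — p6 is true.
  3. (p7 || p9) — p9 is true.
  4. (!p1 || p9) — p9 is true.
  5. (p5 || !p7) — !p7 is true.
  6. (p9 || p5) — p9 is true.
  7. (!p3 || p7) — !p3 is true.
  8. (!p2 || !p3) — !p3 is true.
  9. (!p4 || !p7) — !p7 is true.
  10. (!p8 || !p1) — !p1 is true.
  11. (!p1 || p3) — !p1 is true.
  12. (p6 || !p1) — p6 is true.
  13. (!p3 || !p4) — !p4 is true.
  14. (p7 || p5) — p5 is true.
  15. (!p9 || !p7) — !p7 is true.
  16. (!p4 || p8) — p8 is true.
  17. (!p4 || p3) — !p4 is true.
  18. (p2 || p5) — p2 is true.
  19. (p6 || !p4) — !p4 is true.
  20. (!p1 || !p4) — !p4 is true.
  21. (!p4 || !p2) — !p4 is true.
  22. (!p4 || p1) — !p4 is true.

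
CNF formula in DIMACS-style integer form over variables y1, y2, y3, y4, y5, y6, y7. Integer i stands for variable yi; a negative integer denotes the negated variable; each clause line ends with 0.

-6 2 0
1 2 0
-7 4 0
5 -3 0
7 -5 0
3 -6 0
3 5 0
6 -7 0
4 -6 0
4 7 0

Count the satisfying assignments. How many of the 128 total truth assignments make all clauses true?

2

Satisfying assignments:
  y1=F y2=T y3=T y4=T y5=T y6=T y7=T
  y1=T y2=T y3=T y4=T y5=T y6=T y7=T
Count: 2.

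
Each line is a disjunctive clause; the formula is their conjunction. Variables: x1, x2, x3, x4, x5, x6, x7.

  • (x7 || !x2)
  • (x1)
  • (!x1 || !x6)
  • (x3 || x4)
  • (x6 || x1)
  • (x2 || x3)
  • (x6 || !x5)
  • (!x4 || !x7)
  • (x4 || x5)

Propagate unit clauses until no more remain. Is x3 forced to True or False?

True

(x1) is a unit clause: x1 = True.
From (!x1 || !x6) and x1 = True: x6 = False.
From (x6 || !x5) and x6 = False: x5 = False.
(x4 || x5): since x5 = False, the clause reduces to (x4). x4 = True.
(!x4 || !x7) with x4 = True leaves only !x7, so x7 = False.
(!x2 || x7) with x7 = False leaves only !x2, so x2 = False.
From (x2 || x3) and x2 = False: x3 = True.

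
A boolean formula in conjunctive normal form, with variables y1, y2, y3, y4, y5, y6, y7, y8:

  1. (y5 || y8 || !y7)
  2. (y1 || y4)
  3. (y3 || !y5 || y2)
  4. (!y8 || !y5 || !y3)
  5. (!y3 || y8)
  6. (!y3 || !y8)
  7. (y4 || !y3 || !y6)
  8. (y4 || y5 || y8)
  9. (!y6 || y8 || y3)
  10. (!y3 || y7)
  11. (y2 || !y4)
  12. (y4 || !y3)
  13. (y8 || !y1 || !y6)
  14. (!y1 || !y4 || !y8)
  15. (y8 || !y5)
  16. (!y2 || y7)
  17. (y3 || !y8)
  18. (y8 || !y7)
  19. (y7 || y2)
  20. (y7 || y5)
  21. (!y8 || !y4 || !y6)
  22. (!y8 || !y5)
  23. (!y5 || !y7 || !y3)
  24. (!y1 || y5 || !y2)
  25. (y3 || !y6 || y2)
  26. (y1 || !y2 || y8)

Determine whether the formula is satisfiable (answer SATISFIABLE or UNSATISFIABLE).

UNSATISFIABLE

y8 = True:
  propagation gives y3=False; an empty clause results — contradiction.
y8 = False:
  propagation gives y3=False, y6=False, y5=False, y7=False; an empty clause results — contradiction.
Every branch closes, so no satisfying assignment exists.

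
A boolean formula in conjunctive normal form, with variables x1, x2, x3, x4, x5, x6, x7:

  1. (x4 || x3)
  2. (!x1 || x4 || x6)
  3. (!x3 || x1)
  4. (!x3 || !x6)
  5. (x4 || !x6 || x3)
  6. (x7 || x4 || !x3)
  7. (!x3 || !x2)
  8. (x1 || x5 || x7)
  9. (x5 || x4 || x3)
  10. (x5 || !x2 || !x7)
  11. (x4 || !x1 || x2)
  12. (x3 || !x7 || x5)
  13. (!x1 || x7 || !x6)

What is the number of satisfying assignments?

Case analysis on x3 and x4:
  x3=T, x4=T: remaining (x1,x2,x5,x6,x7) ∈ {(T,F,F,F,F); (T,F,F,F,T); (T,F,T,F,F); (T,F,T,F,T)} — 4.
  x3=T, x4=F: a clause becomes empty — 0.
  x3=F, x4=T: x2 free; 8 ways for (x1,x5,x6,x7) × 2^1 = 16.
  x3=F, x4=F: a clause becomes empty — 0.
Total: 4 + 0 + 16 + 0 = 20.

20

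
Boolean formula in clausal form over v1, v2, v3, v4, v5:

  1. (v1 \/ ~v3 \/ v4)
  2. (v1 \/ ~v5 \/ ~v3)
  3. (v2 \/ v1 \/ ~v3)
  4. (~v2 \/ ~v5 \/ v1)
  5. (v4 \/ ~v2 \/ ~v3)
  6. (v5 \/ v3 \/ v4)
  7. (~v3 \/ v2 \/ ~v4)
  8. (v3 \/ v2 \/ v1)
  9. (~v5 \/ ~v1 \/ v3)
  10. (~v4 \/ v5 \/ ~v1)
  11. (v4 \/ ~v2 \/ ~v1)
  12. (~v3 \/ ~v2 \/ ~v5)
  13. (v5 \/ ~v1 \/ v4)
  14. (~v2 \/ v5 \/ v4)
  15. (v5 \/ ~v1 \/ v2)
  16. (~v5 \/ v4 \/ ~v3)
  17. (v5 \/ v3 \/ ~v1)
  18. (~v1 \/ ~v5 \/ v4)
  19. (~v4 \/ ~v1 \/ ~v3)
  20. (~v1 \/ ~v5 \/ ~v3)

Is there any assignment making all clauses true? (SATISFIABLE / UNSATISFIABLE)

SATISFIABLE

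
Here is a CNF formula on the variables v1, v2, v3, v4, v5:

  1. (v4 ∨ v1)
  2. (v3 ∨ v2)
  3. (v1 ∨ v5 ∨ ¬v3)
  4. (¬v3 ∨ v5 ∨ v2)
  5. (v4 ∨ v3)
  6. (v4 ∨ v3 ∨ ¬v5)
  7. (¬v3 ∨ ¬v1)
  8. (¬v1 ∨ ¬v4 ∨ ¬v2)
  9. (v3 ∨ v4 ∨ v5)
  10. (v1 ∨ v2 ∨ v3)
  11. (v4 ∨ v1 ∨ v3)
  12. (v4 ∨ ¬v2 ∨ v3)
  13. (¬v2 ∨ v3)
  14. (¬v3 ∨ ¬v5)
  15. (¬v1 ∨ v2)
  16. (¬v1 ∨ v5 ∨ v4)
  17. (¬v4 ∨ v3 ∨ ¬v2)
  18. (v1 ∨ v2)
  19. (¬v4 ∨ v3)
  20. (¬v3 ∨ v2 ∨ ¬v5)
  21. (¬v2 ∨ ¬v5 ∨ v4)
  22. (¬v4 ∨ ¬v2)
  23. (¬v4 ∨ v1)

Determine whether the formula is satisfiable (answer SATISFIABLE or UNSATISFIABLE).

v3 = True:
  propagation gives v1=False, v4=True; an empty clause results — contradiction.
v3 = False:
  propagation gives v2=True; an empty clause results — contradiction.
Every branch closes, so no satisfying assignment exists.

UNSATISFIABLE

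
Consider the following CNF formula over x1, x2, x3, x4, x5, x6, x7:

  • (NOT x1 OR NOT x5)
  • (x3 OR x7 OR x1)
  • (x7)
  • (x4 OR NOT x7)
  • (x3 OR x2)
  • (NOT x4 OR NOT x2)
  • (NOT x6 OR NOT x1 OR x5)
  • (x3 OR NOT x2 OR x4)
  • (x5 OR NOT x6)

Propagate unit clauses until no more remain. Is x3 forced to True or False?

Unit clause (x7) sets x7 = True.
From (x4 OR NOT x7) and x7 = True: x4 = True.
In (NOT x4 OR NOT x2), NOT x4 is now false; NOT x2 must hold, so x2 = False.
(x2 OR x3) with x2 = False leaves only x3, so x3 = True.

True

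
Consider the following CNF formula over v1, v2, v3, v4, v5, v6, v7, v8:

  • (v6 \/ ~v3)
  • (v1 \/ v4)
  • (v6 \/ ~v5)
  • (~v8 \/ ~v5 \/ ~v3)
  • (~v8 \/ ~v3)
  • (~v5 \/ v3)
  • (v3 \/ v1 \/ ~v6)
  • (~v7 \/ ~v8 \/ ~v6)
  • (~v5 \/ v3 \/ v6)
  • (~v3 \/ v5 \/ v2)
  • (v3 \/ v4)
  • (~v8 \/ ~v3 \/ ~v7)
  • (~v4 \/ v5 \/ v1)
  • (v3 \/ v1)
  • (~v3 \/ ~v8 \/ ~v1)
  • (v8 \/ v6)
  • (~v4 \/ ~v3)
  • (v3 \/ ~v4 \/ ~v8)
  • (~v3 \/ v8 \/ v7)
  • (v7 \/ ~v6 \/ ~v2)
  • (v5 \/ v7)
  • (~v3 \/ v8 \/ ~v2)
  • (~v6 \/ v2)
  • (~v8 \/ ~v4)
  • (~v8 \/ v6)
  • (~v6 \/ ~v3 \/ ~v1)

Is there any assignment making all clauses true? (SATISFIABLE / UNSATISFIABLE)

SATISFIABLE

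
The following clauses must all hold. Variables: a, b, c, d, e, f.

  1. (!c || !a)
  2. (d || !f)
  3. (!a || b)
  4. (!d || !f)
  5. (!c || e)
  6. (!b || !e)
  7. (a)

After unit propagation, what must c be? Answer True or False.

False

(a) is a unit clause: a = True.
From (!c || !a) and a = True: c = False.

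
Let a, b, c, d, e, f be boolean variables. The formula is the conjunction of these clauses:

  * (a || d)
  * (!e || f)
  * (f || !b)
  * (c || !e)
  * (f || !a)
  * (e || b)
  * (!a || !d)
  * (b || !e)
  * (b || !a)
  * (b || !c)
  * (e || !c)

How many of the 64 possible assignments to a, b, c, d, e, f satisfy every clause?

The models are:
  a=F b=T c=F d=T e=F f=T
  a=F b=T c=T d=T e=T f=T
  a=T b=T c=F d=F e=F f=T
  a=T b=T c=T d=F e=T f=T
Count: 4.

4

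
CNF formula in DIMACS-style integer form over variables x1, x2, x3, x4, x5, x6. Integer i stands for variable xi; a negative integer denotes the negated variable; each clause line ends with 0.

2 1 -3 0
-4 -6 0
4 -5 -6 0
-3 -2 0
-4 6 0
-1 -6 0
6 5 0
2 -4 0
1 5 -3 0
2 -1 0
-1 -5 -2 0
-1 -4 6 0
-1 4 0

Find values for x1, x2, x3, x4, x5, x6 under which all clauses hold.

Pure literal: x3 appears only negated; assign x3 = False.
Try x1 = False.
Branch on x2: take x2 = False.
  then x4 is forced to False.
Branch on x5: take x5 = False.
  then x6 is forced to True.

x1 = F, x2 = F, x3 = F, x4 = F, x5 = F, x6 = T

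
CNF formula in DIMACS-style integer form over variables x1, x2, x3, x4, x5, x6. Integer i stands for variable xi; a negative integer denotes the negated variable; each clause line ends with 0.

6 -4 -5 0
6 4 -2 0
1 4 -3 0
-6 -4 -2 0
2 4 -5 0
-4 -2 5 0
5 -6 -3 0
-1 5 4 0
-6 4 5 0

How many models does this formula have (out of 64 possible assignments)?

14

Case analysis on x4 and x5:
  x4=T, x5=T: remaining (x1,x2,x3,x6) ∈ {(F,F,F,T); (F,F,T,T); (T,F,F,T); (T,F,T,T)} — 4.
  x4=T, x5=F: x1 free; 3 ways for (x2,x3,x6) × 2^1 = 6.
  x4=F, x5=T: remaining (x1,x2,x3,x6) ∈ {(F,T,F,T); (T,T,F,T); (T,T,T,T)} — 3.
  x4=F, x5=F: remaining (x1,x2,x3,x6) ∈ {(F,F,F,F)} — 1.
Total: 4 + 6 + 3 + 1 = 14.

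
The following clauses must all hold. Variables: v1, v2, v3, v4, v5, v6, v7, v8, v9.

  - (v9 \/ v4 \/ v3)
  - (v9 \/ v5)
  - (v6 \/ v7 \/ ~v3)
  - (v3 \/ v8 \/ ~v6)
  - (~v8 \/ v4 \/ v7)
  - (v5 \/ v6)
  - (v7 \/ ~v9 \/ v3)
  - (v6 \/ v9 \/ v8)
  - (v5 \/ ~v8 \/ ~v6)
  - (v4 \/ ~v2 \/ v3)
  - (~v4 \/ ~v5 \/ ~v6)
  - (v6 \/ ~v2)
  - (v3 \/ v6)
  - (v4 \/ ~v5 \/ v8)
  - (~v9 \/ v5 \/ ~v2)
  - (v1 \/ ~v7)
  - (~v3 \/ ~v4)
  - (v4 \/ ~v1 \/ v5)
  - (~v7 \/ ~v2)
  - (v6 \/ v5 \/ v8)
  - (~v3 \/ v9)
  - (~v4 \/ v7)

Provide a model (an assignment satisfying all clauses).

v2 occurs only negated in the remaining clauses — set v2 = False.
Set v1 = False and propagate.
  then v7 is forced to False.
  then v4 is forced to False.
  then v8 is forced to False.
  then v5 is forced to False.
  then v9 is forced to True.
  then v6 is forced to True.
  then v3 is forced to True.

v1 = F, v2 = F, v3 = T, v4 = F, v5 = F, v6 = T, v7 = F, v8 = F, v9 = T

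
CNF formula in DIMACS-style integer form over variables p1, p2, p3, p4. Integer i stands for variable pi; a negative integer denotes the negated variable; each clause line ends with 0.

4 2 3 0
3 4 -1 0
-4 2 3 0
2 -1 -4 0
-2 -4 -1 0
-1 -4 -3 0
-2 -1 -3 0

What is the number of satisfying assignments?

The models are:
  p1=F p2=F p3=T p4=F
  p1=F p2=F p3=T p4=T
  p1=F p2=T p3=F p4=F
  p1=F p2=T p3=F p4=T
  p1=F p2=T p3=T p4=F
  p1=F p2=T p3=T p4=T
  p1=T p2=F p3=T p4=F
Count: 7.

7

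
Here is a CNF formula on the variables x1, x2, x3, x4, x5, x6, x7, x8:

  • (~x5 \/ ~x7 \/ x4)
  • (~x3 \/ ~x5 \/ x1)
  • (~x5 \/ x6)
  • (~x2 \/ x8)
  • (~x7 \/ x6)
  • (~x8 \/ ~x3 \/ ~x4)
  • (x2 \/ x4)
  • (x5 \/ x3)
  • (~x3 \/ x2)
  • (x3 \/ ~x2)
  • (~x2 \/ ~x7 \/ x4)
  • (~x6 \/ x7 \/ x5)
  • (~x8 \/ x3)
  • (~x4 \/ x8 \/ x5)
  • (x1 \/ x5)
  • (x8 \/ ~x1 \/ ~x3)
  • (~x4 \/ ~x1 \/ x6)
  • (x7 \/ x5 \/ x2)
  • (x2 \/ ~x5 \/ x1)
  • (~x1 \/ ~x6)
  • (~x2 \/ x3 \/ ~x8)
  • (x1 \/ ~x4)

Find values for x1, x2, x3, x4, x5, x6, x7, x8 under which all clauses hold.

Set x1 = True and propagate.
  then x6 is forced to False.
  then x5 is forced to False.
  then x7 is forced to False.
  then x3 is forced to True.
  then x2 is forced to True.
  then x8 is forced to True.
  then x4 is forced to False.

x1 = T, x2 = T, x3 = T, x4 = F, x5 = F, x6 = F, x7 = F, x8 = T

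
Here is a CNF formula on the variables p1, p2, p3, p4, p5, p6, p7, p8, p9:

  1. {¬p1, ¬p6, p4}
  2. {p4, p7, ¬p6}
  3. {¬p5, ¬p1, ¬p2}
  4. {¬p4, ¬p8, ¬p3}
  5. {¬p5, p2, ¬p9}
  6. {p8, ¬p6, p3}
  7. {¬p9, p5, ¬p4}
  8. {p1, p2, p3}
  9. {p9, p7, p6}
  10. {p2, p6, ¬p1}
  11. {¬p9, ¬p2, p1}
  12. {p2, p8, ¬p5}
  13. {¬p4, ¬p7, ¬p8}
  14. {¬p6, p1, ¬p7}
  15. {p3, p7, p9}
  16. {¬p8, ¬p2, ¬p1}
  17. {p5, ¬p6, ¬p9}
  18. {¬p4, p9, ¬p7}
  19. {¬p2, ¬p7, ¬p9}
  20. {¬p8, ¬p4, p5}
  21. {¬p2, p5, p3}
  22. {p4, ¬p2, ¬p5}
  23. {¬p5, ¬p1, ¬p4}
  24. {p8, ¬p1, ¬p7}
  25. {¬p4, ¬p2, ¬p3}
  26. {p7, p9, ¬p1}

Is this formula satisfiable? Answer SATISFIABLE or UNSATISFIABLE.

SATISFIABLE

Set p1 = False and propagate.
The remaining clauses are satisfied by p2 = False, p3 = True, p4 = True, p5 = False, p6 = True, p7 = False, p8 = False, p9 = False.
Every clause has at least one true literal under this assignment.
So p1 = False  p2 = False  p3 = True  p4 = True  p5 = False  p6 = True  p7 = False  p8 = False  p9 = False is a satisfying assignment.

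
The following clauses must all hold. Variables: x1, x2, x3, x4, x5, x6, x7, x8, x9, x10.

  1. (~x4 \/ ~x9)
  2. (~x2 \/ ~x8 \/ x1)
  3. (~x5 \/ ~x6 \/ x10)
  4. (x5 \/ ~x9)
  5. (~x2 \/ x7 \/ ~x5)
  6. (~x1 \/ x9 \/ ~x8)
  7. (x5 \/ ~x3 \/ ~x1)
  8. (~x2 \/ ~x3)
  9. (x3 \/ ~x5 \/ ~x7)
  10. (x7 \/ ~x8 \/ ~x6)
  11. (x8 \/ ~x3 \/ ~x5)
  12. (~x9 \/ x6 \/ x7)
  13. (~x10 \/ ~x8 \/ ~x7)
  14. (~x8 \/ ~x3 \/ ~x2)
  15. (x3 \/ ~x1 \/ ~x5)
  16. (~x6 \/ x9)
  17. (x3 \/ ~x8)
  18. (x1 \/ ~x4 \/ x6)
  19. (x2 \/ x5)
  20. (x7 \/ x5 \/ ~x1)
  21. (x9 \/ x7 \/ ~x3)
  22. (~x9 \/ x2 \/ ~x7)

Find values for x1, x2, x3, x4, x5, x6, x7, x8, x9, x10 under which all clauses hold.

x1 = F, x2 = T, x3 = F, x4 = F, x5 = F, x6 = F, x7 = F, x8 = F, x9 = F, x10 = T

Check each clause:
  1. (~x9 \/ ~x4) — ~x4 is true.
  2. (~x8 \/ ~x2 \/ x1) — ~x8 is true.
  3. (x10 \/ ~x6 \/ ~x5) — x10 is true.
  4. (~x9 \/ x5) — ~x9 is true.
  5. (~x2 \/ x7 \/ ~x5) — ~x5 is true.
  6. (~x1 \/ ~x8 \/ x9) — ~x8 is true.
  7. (x5 \/ ~x3 \/ ~x1) — ~x3 is true.
  8. (~x3 \/ ~x2) — ~x3 is true.
  9. (~x7 \/ ~x5 \/ x3) — ~x7 is true.
  10. (~x8 \/ ~x6 \/ x7) — ~x8 is true.
  11. (x8 \/ ~x5 \/ ~x3) — ~x5 is true.
  12. (~x9 \/ x6 \/ x7) — ~x9 is true.
  13. (~x7 \/ ~x10 \/ ~x8) — ~x8 is true.
  14. (~x8 \/ ~x2 \/ ~x3) — ~x8 is true.
  15. (x3 \/ ~x1 \/ ~x5) — ~x5 is true.
  16. (~x6 \/ x9) — ~x6 is true.
  17. (~x8 \/ x3) — ~x8 is true.
  18. (~x4 \/ x6 \/ x1) — ~x4 is true.
  19. (x5 \/ x2) — x2 is true.
  20. (~x1 \/ x7 \/ x5) — ~x1 is true.
  21. (~x3 \/ x7 \/ x9) — ~x3 is true.
  22. (~x9 \/ x2 \/ ~x7) — ~x7 is true.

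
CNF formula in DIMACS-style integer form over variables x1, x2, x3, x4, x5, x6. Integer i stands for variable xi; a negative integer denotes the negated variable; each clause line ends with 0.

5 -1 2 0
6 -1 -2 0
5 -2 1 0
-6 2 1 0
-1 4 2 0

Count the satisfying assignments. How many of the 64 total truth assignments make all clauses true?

28

Case analysis on x1 and x2:
  x1=1, x2=1: forces x6=1; x3, x4, x5 free → 2^3 = 8.
  x1=1, x2=0: remaining (x3,x4,x5,x6) ∈ {(0,1,1,0); (0,1,1,1); (1,1,1,0); (1,1,1,1)} — 4.
  x1=0, x2=1: forces x5=1; x3, x4, x6 free → 2^3 = 8.
  x1=0, x2=0: forces x6=0; x3, x4, x5 free → 2^3 = 8.
Total: 8 + 4 + 8 + 8 = 28.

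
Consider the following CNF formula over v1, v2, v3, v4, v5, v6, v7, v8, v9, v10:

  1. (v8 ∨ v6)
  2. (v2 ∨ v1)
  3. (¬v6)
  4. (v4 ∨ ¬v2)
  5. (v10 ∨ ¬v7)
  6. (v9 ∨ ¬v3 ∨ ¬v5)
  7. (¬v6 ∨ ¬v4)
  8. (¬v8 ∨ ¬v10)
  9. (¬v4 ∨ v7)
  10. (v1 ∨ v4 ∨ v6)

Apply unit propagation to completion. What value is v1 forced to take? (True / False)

(¬v6) stands alone — v6 = False.
In (v8 ∨ v6), v6 is now false; v8 must hold, so v8 = True.
From (¬v10 ∨ ¬v8) and v8 = True: v10 = False.
In (¬v7 ∨ v10), v10 is now false; ¬v7 must hold, so v7 = False.
(¬v4 ∨ v7) with v7 = False leaves only ¬v4, so v4 = False.
From (v4 ∨ ¬v2) and v4 = False: v2 = False.
(v2 ∨ v1): since v2 = False, the clause reduces to (v1). v1 = True.

True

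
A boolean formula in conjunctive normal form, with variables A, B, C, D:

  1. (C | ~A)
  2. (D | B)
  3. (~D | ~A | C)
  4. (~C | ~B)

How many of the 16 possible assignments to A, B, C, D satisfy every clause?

5

The models are:
  A=F B=F C=F D=T
  A=F B=F C=T D=T
  A=F B=T C=F D=F
  A=F B=T C=F D=T
  A=T B=F C=T D=T
That's 5 in total.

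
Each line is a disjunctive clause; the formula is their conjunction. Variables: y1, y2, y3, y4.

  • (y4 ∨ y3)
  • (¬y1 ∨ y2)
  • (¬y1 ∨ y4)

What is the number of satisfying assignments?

8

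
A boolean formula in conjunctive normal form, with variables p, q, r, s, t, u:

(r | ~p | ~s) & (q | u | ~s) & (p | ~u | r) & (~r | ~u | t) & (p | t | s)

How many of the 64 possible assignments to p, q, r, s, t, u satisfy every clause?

30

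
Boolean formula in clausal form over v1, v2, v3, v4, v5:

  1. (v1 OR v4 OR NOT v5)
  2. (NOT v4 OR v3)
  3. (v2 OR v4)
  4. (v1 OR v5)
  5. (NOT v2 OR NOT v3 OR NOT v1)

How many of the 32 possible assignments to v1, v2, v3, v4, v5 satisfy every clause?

6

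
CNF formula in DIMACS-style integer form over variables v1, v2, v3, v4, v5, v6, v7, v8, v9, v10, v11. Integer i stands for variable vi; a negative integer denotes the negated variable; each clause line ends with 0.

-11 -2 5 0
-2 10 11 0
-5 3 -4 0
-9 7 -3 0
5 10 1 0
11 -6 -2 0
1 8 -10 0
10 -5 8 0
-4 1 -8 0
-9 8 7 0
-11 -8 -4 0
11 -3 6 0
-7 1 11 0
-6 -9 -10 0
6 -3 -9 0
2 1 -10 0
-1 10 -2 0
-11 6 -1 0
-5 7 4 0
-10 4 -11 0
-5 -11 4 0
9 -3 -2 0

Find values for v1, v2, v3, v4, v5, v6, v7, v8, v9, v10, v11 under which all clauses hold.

v1=T  v2=F  v3=T  v4=T  v5=F  v6=T  v7=T  v8=T  v9=T  v10=F  v11=F

Branch on v1: take v1 = True.
Branch on v2: take v2 = False.
Set v3 = True and propagate.
For the remaining variables, v4 = True, v5 = False, v6 = True, v7 = True, v8 = True, v9 = True, v10 = False, v11 = False works.
Check each clause:
  1. (¬v11 ∨ v5 ∨ ¬v2) — ¬v11 is true.
  2. (v11 ∨ ¬v2 ∨ v10) — ¬v2 is true.
  3. (v3 ∨ ¬v4 ∨ ¬v5) — v3 is true.
  4. (¬v9 ∨ v7 ∨ ¬v3) — v7 is true.
  5. (v1 ∨ v10 ∨ v5) — v1 is true.
  6. (¬v6 ∨ ¬v2 ∨ v11) — ¬v2 is true.
  7. (v8 ∨ v1 ∨ ¬v10) — v8 is true.
  8. (v8 ∨ ¬v5 ∨ v10) — v8 is true.
  9. (¬v4 ∨ ¬v8 ∨ v1) — v1 is true.
  10. (v7 ∨ ¬v9 ∨ v8) — v8 is true.
  11. (¬v4 ∨ ¬v11 ∨ ¬v8) — ¬v11 is true.
  12. (v6 ∨ ¬v3 ∨ v11) — v6 is true.
  13. (¬v7 ∨ v11 ∨ v1) — v1 is true.
  14. (¬v10 ∨ ¬v9 ∨ ¬v6) — ¬v10 is true.
  15. (¬v9 ∨ ¬v3 ∨ v6) — v6 is true.
  16. (¬v10 ∨ v2 ∨ v1) — v1 is true.
  17. (¬v1 ∨ v10 ∨ ¬v2) — ¬v2 is true.
  18. (¬v1 ∨ ¬v11 ∨ v6) — ¬v11 is true.
  19. (¬v5 ∨ v4 ∨ v7) — ¬v5 is true.
  20. (¬v11 ∨ v4 ∨ ¬v10) — v4 is true.
  21. (¬v11 ∨ v4 ∨ ¬v5) — ¬v5 is true.
  22. (¬v3 ∨ ¬v2 ∨ v9) — v9 is true.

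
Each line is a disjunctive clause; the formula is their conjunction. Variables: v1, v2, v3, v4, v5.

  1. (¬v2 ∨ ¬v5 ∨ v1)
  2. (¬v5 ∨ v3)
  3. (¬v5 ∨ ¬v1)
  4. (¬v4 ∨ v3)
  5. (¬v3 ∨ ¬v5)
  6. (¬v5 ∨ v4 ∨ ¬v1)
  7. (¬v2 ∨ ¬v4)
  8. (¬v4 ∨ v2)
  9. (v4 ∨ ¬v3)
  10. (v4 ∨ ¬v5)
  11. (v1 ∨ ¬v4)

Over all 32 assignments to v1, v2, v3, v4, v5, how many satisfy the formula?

Satisfying assignments:
  v1=0 v2=0 v3=0 v4=0 v5=0
  v1=0 v2=1 v3=0 v4=0 v5=0
  v1=1 v2=0 v3=0 v4=0 v5=0
  v1=1 v2=1 v3=0 v4=0 v5=0
That's 4 in total.

4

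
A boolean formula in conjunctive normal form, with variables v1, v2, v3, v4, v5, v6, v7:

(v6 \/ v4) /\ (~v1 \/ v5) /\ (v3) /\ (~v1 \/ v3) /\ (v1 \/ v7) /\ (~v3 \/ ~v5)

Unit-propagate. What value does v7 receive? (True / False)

True

Unit clause (v3) sets v3 = True.
From (~v5 \/ ~v3) and v3 = True: v5 = False.
In (~v1 \/ v5), v5 is now false; ~v1 must hold, so v1 = False.
In (v7 \/ v1), v1 is now false; v7 must hold, so v7 = True.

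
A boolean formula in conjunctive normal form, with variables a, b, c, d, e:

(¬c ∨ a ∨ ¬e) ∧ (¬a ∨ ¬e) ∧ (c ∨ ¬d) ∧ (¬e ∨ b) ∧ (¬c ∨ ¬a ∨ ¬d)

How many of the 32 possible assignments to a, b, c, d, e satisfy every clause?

Split on a, then c.
  a=T, c=T: remaining (b,d,e) ∈ {(F,F,F); (T,F,F)} — 2.
  a=T, c=F: remaining (b,d,e) ∈ {(F,F,F); (T,F,F)} — 2.
  a=F, c=T: remaining (b,d,e) ∈ {(F,F,F); (F,T,F); (T,F,F); (T,T,F)} — 4.
  a=F, c=F: remaining (b,d,e) ∈ {(F,F,F); (T,F,F); (T,F,T)} — 3.
Total: 2 + 2 + 4 + 3 = 11.

11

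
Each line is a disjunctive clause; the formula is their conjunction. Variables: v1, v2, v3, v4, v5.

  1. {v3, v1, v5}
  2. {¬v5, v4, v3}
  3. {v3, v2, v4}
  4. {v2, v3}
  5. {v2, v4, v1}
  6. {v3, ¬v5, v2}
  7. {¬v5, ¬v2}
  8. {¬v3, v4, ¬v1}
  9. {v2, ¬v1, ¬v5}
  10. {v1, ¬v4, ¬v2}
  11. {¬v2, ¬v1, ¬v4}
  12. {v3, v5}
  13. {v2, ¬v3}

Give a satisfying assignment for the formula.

v1 = False, v2 = True, v3 = True, v4 = False, v5 = False

Check each clause:
  1. {v5, v1, v3} — v3 is true.
  2. {¬v5, v4, v3} — v3 is true.
  3. {v4, v2, v3} — v2 is true.
  4. {v2, v3} — v2 is true.
  5. {v1, v4, v2} — v2 is true.
  6. {v3, ¬v5, v2} — v2 is true.
  7. {¬v5, ¬v2} — ¬v5 is true.
  8. {¬v1, v4, ¬v3} — ¬v1 is true.
  9. {v2, ¬v5, ¬v1} — v2 is true.
  10. {v1, ¬v2, ¬v4} — ¬v4 is true.
  11. {¬v2, ¬v1, ¬v4} — ¬v4 is true.
  12. {v5, v3} — v3 is true.
  13. {¬v3, v2} — v2 is true.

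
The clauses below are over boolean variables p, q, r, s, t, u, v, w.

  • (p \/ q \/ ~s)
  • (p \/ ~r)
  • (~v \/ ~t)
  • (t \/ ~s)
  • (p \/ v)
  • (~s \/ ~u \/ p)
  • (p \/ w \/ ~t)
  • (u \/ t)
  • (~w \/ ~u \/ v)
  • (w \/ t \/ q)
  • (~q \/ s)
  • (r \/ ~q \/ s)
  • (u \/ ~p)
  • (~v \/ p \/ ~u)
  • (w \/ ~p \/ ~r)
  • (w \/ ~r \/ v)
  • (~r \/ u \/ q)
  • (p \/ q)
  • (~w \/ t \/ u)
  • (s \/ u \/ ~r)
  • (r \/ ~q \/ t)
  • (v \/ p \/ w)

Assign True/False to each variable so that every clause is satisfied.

p=T, q=F, r=F, s=F, t=F, u=T, v=T, w=T

Set p = True and propagate.
  then u is forced to True.
Set q = False and propagate.
The remaining clauses are satisfied by r = False, s = False, t = False, v = True, w = True.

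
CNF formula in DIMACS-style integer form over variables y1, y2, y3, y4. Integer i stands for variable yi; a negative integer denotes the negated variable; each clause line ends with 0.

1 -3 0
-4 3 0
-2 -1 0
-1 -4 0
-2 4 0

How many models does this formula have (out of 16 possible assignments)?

3

The models are:
  y1=0 y2=0 y3=0 y4=0
  y1=1 y2=0 y3=0 y4=0
  y1=1 y2=0 y3=1 y4=0
That's 3 in total.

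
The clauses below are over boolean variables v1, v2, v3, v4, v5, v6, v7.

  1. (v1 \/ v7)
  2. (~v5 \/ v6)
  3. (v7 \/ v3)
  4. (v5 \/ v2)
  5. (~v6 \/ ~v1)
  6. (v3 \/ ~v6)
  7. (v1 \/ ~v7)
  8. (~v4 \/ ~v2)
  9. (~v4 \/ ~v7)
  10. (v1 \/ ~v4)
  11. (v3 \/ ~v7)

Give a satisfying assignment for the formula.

v3 occurs only positively in the remaining clauses — set v3 = True.
v4 occurs only negated in the remaining clauses — set v4 = False.
Set v1 = True and propagate.
  then v6 is forced to False.
  then v5 is forced to False.
  then v2 is forced to True.
v7 is now unconstrained; take v7 = True.
Every clause has at least one true literal under this assignment.

v1 = True, v2 = True, v3 = True, v4 = False, v5 = False, v6 = False, v7 = True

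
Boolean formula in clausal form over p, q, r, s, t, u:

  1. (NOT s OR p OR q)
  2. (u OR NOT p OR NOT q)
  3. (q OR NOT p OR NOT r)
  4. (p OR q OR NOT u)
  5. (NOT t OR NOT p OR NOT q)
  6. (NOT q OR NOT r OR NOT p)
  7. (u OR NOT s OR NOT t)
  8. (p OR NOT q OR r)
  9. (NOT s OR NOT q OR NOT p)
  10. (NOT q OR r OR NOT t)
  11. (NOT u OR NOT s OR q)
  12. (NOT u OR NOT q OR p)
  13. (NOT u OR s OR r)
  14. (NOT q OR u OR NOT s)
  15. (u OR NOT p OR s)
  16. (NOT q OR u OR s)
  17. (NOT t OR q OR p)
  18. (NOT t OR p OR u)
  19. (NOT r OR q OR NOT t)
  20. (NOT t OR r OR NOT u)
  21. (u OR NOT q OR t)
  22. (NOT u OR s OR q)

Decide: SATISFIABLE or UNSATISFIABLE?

SATISFIABLE

Branch on p: take p = False.
For the remaining variables, q = False, r = True, s = False, t = False, u = False works.
So p=False  q=False  r=True  s=False  t=False  u=False is a satisfying assignment.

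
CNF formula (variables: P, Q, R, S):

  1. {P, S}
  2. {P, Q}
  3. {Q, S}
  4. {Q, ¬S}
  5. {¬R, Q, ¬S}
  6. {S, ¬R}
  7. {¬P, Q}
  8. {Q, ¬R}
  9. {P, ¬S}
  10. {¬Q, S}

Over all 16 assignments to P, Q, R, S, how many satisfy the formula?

Satisfying assignments:
  P=1 Q=1 R=0 S=1
  P=1 Q=1 R=1 S=1
That's 2 in total.

2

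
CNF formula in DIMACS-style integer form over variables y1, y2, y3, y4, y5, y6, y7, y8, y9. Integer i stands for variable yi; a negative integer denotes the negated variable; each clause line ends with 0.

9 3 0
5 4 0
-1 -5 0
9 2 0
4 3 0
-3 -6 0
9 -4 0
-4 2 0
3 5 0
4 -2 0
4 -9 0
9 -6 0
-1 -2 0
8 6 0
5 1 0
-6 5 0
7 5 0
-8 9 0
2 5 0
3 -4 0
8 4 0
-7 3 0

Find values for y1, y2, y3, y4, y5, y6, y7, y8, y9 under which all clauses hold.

y1=F, y2=T, y3=T, y4=T, y5=T, y6=F, y7=F, y8=T, y9=T

Check each clause:
  1. (y3 | y9) — y9 is true.
  2. (y5 | y4) — y4 is true.
  3. (~y1 | ~y5) — ~y1 is true.
  4. (y9 | y2) — y9 is true.
  5. (y4 | y3) — y3 is true.
  6. (~y6 | ~y3) — ~y6 is true.
  7. (~y4 | y9) — y9 is true.
  8. (y2 | ~y4) — y2 is true.
  9. (y3 | y5) — y3 is true.
  10. (~y2 | y4) — y4 is true.
  11. (~y9 | y4) — y4 is true.
  12. (~y6 | y9) — y9 is true.
  13. (~y1 | ~y2) — ~y1 is true.
  14. (y8 | y6) — y8 is true.
  15. (y1 | y5) — y5 is true.
  16. (y5 | ~y6) — ~y6 is true.
  17. (y5 | y7) — y5 is true.
  18. (y9 | ~y8) — y9 is true.
  19. (y2 | y5) — y2 is true.
  20. (~y4 | y3) — y3 is true.
  21. (y8 | y4) — y8 is true.
  22. (~y7 | y3) — ~y7 is true.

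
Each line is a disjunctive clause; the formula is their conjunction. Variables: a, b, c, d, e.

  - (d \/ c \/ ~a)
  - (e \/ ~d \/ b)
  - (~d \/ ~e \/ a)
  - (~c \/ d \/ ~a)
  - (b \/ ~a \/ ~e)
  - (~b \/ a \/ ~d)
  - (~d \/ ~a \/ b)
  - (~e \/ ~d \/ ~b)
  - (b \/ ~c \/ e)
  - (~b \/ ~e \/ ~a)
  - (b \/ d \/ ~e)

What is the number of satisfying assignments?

Split on b, then d.
  b=1, d=1: remaining (a,c,e) ∈ {(1,0,0); (1,1,0)} — 2.
  b=1, d=0: remaining (a,c,e) ∈ {(0,0,0); (0,0,1); (0,1,0); (0,1,1)} — 4.
  b=0, d=1: a clause becomes empty — 0.
  b=0, d=0: remaining (a,c,e) ∈ {(0,0,0)} — 1.
Total: 2 + 4 + 0 + 1 = 7.

7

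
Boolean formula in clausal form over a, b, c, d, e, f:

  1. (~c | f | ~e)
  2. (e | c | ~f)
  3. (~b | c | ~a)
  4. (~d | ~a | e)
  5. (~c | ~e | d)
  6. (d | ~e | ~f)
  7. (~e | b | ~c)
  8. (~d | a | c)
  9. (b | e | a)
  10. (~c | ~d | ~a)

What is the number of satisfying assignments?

16

Case analysis on c and e:
  c=T, e=T: remaining (a,b,d,f) ∈ {(F,T,T,T)} — 1.
  c=T, e=F: f free; 4 ways for (a,b,d) × 2^1 = 8.
  c=F, e=T: 5 of the 16 assignments to (a,b,d,f) work.
  c=F, e=F: remaining (a,b,d,f) ∈ {(F,T,F,F); (T,F,F,F)} — 2.
Total: 1 + 8 + 5 + 2 = 16.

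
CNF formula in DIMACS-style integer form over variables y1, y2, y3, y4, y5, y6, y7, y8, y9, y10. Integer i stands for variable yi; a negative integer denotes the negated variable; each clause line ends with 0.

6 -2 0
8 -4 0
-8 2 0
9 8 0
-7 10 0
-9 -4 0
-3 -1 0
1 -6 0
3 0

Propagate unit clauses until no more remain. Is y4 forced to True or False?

(y3) is a unit clause: y3 = True.
(¬y1 ∨ ¬y3): since y3 = True, the clause reduces to (¬y1). y1 = False.
(y1 ∨ ¬y6) with y1 = False leaves only ¬y6, so y6 = False.
From (¬y2 ∨ y6) and y6 = False: y2 = False.
From (¬y8 ∨ y2) and y2 = False: y8 = False.
(¬y4 ∨ y8): since y8 = False, the clause reduces to (¬y4). y4 = False.

False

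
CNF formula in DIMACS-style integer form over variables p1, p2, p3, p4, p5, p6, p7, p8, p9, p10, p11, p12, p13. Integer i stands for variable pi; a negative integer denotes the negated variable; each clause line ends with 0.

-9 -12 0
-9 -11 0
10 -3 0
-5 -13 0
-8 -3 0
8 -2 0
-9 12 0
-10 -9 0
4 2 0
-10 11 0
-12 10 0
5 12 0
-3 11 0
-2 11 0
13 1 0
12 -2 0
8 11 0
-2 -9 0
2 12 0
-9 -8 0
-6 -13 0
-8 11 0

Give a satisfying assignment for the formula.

p1 = T, p2 = F, p3 = F, p4 = T, p5 = T, p6 = T, p7 = F, p8 = T, p9 = F, p10 = T, p11 = T, p12 = T, p13 = F

Check each clause:
  1. (~p12 \/ ~p9) — ~p9 is true.
  2. (~p11 \/ ~p9) — ~p9 is true.
  3. (p10 \/ ~p3) — p10 is true.
  4. (~p13 \/ ~p5) — ~p13 is true.
  5. (~p3 \/ ~p8) — ~p3 is true.
  6. (p8 \/ ~p2) — p8 is true.
  7. (~p9 \/ p12) — p12 is true.
  8. (~p9 \/ ~p10) — ~p9 is true.
  9. (p4 \/ p2) — p4 is true.
  10. (~p10 \/ p11) — p11 is true.
  11. (~p12 \/ p10) — p10 is true.
  12. (p12 \/ p5) — p12 is true.
  13. (~p3 \/ p11) — p11 is true.
  14. (~p2 \/ p11) — p11 is true.
  15. (p13 \/ p1) — p1 is true.
  16. (~p2 \/ p12) — p12 is true.
  17. (p8 \/ p11) — p8 is true.
  18. (~p2 \/ ~p9) — ~p2 is true.
  19. (p12 \/ p2) — p12 is true.
  20. (~p8 \/ ~p9) — ~p9 is true.
  21. (~p13 \/ ~p6) — ~p13 is true.
  22. (p11 \/ ~p8) — p11 is true.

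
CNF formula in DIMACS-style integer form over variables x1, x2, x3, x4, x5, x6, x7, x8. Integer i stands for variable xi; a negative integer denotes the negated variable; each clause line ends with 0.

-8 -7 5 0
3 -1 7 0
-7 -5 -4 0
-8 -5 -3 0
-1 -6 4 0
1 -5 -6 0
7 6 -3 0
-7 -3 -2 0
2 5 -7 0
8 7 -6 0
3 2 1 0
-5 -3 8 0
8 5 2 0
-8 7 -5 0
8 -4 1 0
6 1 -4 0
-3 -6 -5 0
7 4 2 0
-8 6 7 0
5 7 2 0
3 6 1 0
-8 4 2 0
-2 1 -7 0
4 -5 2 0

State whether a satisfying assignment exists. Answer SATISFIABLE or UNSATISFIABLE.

Try x1 = False.
Branch on x2: take x2 = True.
  then x7 is forced to False.
Set x3 = False and propagate.
  then x6 is forced to True.
  then x5 is forced to False.
  then x8 is forced to True.
x4 is now unconstrained; take x4 = False.
Every clause has at least one true literal under this assignment.
So x1=F, x2=T, x3=F, x4=F, x5=F, x6=T, x7=F, x8=T is a satisfying assignment.

SATISFIABLE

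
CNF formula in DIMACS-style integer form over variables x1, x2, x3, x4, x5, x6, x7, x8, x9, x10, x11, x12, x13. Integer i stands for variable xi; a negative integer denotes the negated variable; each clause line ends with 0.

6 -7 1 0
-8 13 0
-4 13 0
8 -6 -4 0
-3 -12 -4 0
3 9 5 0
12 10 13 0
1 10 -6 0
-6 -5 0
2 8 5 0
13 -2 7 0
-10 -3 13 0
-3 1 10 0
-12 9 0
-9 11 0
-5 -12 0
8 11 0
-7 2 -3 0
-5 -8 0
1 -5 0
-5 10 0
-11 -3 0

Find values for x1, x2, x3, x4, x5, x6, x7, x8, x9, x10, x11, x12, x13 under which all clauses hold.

Pure literal: x1 appears only positively; assign x1 = True.
x13 occurs only positively in the remaining clauses — set x13 = True.
Try x2 = True.
For the remaining variables, x3 = False, x4 = True, x5 = False, x6 = False, x7 = True, x8 = True, x9 = True, x10 = True, x11 = True, x12 = True works.
Every clause has at least one true literal under this assignment.

x1 = T, x2 = T, x3 = F, x4 = T, x5 = F, x6 = F, x7 = T, x8 = T, x9 = T, x10 = T, x11 = T, x12 = T, x13 = T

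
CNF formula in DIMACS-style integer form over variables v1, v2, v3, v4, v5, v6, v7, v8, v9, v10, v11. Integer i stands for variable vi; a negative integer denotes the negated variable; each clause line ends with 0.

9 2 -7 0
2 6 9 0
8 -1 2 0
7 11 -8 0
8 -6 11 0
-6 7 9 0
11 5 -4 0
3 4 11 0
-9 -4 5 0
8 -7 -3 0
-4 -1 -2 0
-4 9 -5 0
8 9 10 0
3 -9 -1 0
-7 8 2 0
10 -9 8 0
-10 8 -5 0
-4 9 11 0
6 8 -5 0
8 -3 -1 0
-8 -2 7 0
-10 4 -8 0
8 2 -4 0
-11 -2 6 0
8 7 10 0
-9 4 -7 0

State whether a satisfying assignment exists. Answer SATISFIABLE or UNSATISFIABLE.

Pure literal: v1 appears only negated; assign v1 = False.
Set v2 = False and propagate.
The remaining clauses are satisfied by v3 = True, v4 = False, v5 = True, v6 = True, v7 = False, v8 = True, v9 = True, v10 = False, v11 = True.
So v1=F, v2=F, v3=T, v4=F, v5=T, v6=T, v7=F, v8=T, v9=T, v10=F, v11=T is a satisfying assignment.

SATISFIABLE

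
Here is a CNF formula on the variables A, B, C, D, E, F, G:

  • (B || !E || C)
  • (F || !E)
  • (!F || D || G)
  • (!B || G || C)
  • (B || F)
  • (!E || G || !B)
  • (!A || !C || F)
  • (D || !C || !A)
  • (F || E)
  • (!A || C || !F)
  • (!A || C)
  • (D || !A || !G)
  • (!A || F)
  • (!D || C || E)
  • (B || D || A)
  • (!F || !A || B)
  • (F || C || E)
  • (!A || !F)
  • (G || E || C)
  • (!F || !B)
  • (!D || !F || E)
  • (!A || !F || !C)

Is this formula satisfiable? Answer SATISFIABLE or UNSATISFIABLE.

SATISFIABLE

Branch on A: take A = False.
For the remaining variables, B = False, C = True, D = True, E = True, F = True, G = False works.
So A=False  B=False  C=True  D=True  E=True  F=True  G=False is a satisfying assignment.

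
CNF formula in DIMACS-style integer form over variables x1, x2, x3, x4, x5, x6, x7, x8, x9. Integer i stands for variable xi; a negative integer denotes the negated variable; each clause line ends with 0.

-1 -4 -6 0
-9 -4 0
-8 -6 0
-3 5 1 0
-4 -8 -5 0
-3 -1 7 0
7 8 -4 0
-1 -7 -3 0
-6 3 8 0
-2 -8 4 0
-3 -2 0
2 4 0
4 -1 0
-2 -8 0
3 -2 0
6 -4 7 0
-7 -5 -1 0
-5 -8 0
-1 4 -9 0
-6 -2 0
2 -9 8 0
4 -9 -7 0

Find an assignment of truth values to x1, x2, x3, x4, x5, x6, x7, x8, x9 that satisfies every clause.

Pure literal: x9 appears only negated; assign x9 = False.
Try x1 = False.
For the remaining variables, x2 = False, x3 = True, x4 = True, x5 = True, x6 = False, x7 = True, x8 = False works.

x1 = False, x2 = False, x3 = True, x4 = True, x5 = True, x6 = False, x7 = True, x8 = False, x9 = False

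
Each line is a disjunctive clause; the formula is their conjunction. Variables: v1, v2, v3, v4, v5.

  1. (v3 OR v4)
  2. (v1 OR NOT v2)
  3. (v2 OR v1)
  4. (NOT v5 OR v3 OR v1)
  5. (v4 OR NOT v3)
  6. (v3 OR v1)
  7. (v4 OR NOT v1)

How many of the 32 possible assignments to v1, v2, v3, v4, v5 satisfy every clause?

8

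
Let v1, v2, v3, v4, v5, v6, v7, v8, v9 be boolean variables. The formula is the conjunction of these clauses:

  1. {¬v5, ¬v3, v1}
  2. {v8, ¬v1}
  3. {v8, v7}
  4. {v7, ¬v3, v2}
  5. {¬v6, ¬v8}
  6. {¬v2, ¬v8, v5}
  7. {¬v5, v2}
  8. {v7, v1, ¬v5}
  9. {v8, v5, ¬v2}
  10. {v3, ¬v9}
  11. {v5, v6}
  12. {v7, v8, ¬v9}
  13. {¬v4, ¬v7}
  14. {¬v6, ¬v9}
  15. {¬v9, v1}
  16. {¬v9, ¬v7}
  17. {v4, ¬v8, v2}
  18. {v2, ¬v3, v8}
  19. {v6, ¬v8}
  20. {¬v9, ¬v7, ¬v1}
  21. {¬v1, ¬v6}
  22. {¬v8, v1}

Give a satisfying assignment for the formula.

v1=0, v2=1, v3=0, v4=0, v5=1, v6=0, v7=1, v8=0, v9=0

v9 occurs only negated in the remaining clauses — set v9 = False.
Branch on v1: take v1 = False.
  then v8 is forced to False.
  then v7 is forced to True.
  then v4 is forced to False.
Try v2 = True.
  then v5 is forced to True.
  then v3 is forced to False.
v6 is now unconstrained; take v6 = False.
Every clause has at least one true literal under this assignment.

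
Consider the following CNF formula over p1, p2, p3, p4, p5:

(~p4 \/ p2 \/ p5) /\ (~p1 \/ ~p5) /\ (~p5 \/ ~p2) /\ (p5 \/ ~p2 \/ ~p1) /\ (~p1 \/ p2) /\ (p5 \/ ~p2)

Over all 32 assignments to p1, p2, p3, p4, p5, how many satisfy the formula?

Satisfying assignments:
  p1=F p2=F p3=F p4=F p5=F
  p1=F p2=F p3=F p4=F p5=T
  p1=F p2=F p3=F p4=T p5=T
  p1=F p2=F p3=T p4=F p5=F
  p1=F p2=F p3=T p4=F p5=T
  p1=F p2=F p3=T p4=T p5=T
That's 6 in total.

6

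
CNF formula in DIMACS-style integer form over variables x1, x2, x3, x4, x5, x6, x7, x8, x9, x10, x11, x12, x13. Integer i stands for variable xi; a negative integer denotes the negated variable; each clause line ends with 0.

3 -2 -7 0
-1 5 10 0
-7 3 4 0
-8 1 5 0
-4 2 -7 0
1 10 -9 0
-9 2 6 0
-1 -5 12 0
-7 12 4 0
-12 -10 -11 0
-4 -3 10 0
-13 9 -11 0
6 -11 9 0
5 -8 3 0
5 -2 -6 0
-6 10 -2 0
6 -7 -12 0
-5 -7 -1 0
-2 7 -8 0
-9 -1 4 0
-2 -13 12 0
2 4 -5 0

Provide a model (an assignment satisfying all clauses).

x1 = F, x2 = T, x3 = F, x4 = F, x5 = F, x6 = F, x7 = F, x8 = F, x9 = F, x10 = F, x11 = F, x12 = T, x13 = T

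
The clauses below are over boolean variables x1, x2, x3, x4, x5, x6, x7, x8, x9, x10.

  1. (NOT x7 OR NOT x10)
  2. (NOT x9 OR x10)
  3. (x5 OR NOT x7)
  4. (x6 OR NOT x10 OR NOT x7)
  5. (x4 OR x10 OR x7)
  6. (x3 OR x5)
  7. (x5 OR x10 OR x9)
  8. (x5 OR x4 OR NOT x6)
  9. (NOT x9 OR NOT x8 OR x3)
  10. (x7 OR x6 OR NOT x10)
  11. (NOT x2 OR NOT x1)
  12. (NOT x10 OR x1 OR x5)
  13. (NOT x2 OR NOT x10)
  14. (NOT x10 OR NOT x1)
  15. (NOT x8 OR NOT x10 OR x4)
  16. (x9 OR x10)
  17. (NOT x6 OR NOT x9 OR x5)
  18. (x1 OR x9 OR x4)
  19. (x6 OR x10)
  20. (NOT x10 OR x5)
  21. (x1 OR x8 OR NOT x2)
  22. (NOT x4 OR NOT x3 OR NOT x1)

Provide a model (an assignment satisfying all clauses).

Pure literal: x2 appears only negated; assign x2 = False.
x5 occurs only positively in the remaining clauses — set x5 = True.
Set x1 = False and propagate.
For the remaining variables, x3 = False, x4 = True, x6 = True, x7 = False, x8 = True, x9 = False, x10 = True works.

x1=0, x2=0, x3=0, x4=1, x5=1, x6=1, x7=0, x8=1, x9=0, x10=1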